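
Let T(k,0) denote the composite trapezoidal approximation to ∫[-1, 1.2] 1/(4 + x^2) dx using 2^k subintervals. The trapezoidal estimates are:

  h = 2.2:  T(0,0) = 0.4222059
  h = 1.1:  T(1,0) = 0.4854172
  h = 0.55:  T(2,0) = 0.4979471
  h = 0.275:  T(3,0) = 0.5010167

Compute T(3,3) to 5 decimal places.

Richardson extrapolation on the trapezoidal column (denominator 4−1=3):
T(1,1) = (4·0.4854172 − 0.4222059) / 3 = 0.5064876
T(2,1) = (4·0.4979471 − 0.4854172) / 3 = 0.5021237
T(3,1) = 0.5010167 + (0.5010167 − 0.4979471)/3 = 0.5020399
T(2,2) = (16·0.5021237 − 0.5064876) / 15 = 0.5018328
T(3,2) = 0.5020399 + (0.5020399 − 0.5021237)/15 = 0.5020343
T(3,3) = 0.5020343 + (0.5020343 − 0.5018328)/63 = 0.5020375

0.50204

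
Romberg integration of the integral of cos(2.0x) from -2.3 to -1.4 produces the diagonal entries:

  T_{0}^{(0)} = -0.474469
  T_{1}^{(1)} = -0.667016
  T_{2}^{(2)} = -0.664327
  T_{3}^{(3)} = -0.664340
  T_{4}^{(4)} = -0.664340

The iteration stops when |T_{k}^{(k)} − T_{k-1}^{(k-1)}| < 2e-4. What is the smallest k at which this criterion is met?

|T_{1}^{(1)} − T_{0}^{(0)}| = 0.192547 ≥ 2e-4
|T_{2}^{(2)} − T_{1}^{(1)}| = 0.002689 ≥ 2e-4
|T_{3}^{(3)} − T_{2}^{(2)}| = 0.000013 < 2e-4

k = 3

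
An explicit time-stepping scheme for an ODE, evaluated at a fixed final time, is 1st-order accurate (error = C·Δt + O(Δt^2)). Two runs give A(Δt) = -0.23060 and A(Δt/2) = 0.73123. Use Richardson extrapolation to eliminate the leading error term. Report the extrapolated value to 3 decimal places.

1.693

Extrapolated value = (2·A(Δt/2) − A(Δt)) / (2 − 1)
= (2·0.73123 − (-0.23060)) / 1
= 1.69306 / 1 = 1.69306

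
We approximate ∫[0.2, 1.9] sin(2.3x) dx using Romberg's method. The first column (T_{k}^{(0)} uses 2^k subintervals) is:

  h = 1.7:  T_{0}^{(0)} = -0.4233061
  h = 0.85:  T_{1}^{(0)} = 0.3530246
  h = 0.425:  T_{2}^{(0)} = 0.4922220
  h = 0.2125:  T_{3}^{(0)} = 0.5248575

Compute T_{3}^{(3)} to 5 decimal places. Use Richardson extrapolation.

0.53557

T_{1}^{(1)} = 0.3530246 + (0.3530246 − (-0.4233061))/3 = 0.6118015
T_{2}^{(1)} = 0.4922220 + (0.4922220 − 0.3530246)/3 = 0.5386211
T_{3}^{(1)} = (4·0.5248575 − 0.4922220) / 3 = 0.5357360
T_{2}^{(2)} = 0.5386211 + (0.5386211 − 0.6118015)/15 = 0.5337424
T_{3}^{(2)} = 0.5357360 + (0.5357360 − 0.5386211)/15 = 0.5355437
T_{3}^{(3)} = (64·0.5355437 − 0.5337424) / 63 = 0.5355723
(Column j=1 coincides with Simpson's rule on the same nodes.)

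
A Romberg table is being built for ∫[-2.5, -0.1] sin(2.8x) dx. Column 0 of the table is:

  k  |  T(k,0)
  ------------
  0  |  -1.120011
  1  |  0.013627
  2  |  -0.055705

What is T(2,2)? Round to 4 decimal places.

-0.1102

Richardson extrapolation on the trapezoidal column (denominator 4−1=3):
T(1,1) = (4·0.013627 − (-1.120011)) / 3 = 0.391506
T(2,1) = -0.055705 + (-0.055705 − 0.013627)/3 = -0.078816
T(2,2) = (16·(-0.078816) − 0.391506) / 15 = -0.110171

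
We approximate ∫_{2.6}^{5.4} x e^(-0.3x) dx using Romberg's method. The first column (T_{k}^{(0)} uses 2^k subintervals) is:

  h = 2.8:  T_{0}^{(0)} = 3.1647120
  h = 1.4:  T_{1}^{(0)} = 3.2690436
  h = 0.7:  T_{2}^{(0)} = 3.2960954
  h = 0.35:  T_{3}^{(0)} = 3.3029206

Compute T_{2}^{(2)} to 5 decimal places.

3.30520

Richardson extrapolation on the trapezoidal column (denominator 4−1=3):
T_{1}^{(1)} = 3.2690436 + (3.2690436 − 3.1647120)/3 = 3.3038208
T_{2}^{(1)} = 3.2960954 + (3.2960954 − 3.2690436)/3 = 3.3051127
T_{2}^{(2)} = 3.3051127 + (3.3051127 − 3.3038208)/15 = 3.3051988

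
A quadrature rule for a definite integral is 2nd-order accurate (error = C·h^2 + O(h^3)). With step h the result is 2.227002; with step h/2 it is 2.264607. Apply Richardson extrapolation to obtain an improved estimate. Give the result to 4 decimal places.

2.2771

The leading error scales as h^2; refining by a factor of 2 reduces it by 2^2 = 4.
Extrapolated value = (4·A(h/2) − A(h)) / (4 − 1)
= (4·2.264607 − 2.227002) / 3
= 6.831426 / 3 = 2.277142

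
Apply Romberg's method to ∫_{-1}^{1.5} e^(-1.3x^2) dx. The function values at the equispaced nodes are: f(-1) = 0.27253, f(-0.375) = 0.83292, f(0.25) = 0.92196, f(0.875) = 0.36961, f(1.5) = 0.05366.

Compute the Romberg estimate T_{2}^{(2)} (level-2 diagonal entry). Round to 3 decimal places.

T_{0}^{(0)} (trapezoid, 1 panel, h=2.5000): 0.40774
T_{1}^{(0)} (trapezoid, 2 panels, h=1.2500): 1.35632
T_{2}^{(0)} (trapezoid, 4 panels, h=0.6250): 1.42974
T_{1}^{(1)} = 1.35632 + (1.35632 − 0.40774)/3 = 1.67251
T_{2}^{(1)} = 1.42974 + (1.42974 − 1.35632)/3 = 1.45421
T_{2}^{(2)} = 1.45421 + (1.45421 − 1.67251)/15 = 1.43966

1.440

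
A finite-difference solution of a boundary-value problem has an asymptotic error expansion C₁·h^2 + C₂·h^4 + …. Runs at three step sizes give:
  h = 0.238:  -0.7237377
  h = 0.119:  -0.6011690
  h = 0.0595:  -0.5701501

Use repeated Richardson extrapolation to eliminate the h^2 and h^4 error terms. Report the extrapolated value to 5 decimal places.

First eliminate the h^2 term (factor 2^2 = 4):
  B₁ = (4·(-0.6011690) − (-0.7237377))/3 = -0.5603128
  B₂ = (4·(-0.5701501) − (-0.6011690))/3 = -0.5598105
Then eliminate the h^4 term (factor 2^4 = 16):
  (16·(-0.5598105) − (-0.5603128))/15 = -0.5597770

-0.55978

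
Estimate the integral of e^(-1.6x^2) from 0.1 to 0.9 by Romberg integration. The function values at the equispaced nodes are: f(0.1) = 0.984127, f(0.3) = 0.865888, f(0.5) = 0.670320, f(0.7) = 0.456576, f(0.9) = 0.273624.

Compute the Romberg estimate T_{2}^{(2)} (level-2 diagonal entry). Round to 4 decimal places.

0.5259

T_{0}^{(0)} (trapezoid, 1 panel, h=0.8000): 0.503100
T_{1}^{(0)} (trapezoid, 2 panels, h=0.4000): 0.519678
T_{2}^{(0)} (trapezoid, 4 panels, h=0.2000): 0.524332
T_{1}^{(1)} = 0.519678 + (0.519678 − 0.503100)/3 = 0.525204
T_{2}^{(1)} = 0.524332 + (0.524332 − 0.519678)/3 = 0.525883
T_{2}^{(2)} = 0.525883 + (0.525883 − 0.525204)/15 = 0.525928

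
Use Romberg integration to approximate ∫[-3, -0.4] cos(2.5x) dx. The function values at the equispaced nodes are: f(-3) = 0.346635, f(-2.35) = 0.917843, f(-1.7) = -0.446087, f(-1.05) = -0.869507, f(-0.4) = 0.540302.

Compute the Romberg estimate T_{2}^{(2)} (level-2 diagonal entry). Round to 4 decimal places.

0.0694

T_{0}^{(0)} (trapezoid, 1 panel, h=2.6000): 1.153018
T_{1}^{(0)} (trapezoid, 2 panels, h=1.3000): -0.003404
T_{2}^{(0)} (trapezoid, 4 panels, h=0.6500): 0.029716
T_{1}^{(1)} = -0.003404 + (-0.003404 − 1.153018)/3 = -0.388878
T_{2}^{(1)} = 0.029716 + (0.029716 − (-0.003404))/3 = 0.040756
T_{2}^{(2)} = 0.040756 + (0.040756 − (-0.388878))/15 = 0.069398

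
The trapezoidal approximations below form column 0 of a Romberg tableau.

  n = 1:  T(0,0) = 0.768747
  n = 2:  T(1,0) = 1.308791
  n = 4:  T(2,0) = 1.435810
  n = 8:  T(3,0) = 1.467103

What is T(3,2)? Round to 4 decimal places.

1.4775

Richardson extrapolation on the trapezoidal column (denominator 4−1=3):
T(2,1) = (4·1.435810 − 1.308791) / 3 = 1.478150
T(3,1) = (4·1.467103 − 1.435810) / 3 = 1.477534
T(3,2) = (16·1.477534 − 1.478150) / 15 = 1.477493
(Column j=1 coincides with Simpson's rule on the same nodes.)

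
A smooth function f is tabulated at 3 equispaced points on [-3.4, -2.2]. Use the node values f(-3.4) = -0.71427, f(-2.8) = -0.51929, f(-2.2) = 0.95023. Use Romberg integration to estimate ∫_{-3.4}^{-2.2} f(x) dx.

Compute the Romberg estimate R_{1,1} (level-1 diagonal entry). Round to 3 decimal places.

-0.368

R_{0,0} (trapezoid, 1 panel, h=1.2000): 0.14158
R_{1,0} (trapezoid, 2 panels, h=0.6000): -0.24079
R_{1,1} = -0.24079 + (-0.24079 − 0.14158)/3 = -0.36825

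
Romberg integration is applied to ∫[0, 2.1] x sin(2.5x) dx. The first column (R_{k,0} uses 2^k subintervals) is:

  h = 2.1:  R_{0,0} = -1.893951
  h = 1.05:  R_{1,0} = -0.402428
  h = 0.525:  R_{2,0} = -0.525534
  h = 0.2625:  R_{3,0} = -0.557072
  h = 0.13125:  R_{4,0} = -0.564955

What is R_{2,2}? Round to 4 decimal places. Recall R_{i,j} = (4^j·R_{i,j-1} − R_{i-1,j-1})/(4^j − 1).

Richardson extrapolation on the trapezoidal column (denominator 4−1=3):
R_{1,1} = -0.402428 + (-0.402428 − (-1.893951))/3 = 0.094746
R_{2,1} = -0.525534 + (-0.525534 − (-0.402428))/3 = -0.566569
R_{2,2} = (16·(-0.566569) − 0.094746) / 15 = -0.610657
(Column j=1 coincides with Simpson's rule on the same nodes.)

-0.6107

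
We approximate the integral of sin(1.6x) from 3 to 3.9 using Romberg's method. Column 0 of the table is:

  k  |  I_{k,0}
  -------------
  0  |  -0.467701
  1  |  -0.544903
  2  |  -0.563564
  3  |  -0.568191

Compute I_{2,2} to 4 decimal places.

Richardson extrapolation on the trapezoidal column (denominator 4−1=3):
I_{1,1} = -0.544903 + (-0.544903 − (-0.467701))/3 = -0.570637
I_{2,1} = -0.563564 + (-0.563564 − (-0.544903))/3 = -0.569784
I_{2,2} = (16·(-0.569784) − (-0.570637)) / 15 = -0.569727

-0.5697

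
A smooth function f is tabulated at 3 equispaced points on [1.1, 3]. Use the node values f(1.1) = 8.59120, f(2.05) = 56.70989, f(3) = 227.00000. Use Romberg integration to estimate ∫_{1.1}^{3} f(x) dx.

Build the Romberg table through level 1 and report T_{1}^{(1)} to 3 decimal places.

146.436

T_{0}^{(0)} (trapezoid, 1 panel, h=1.9000): 223.81164
T_{1}^{(0)} (trapezoid, 2 panels, h=0.9500): 165.78022
T_{1}^{(1)} = 165.78022 + (165.78022 − 223.81164)/3 = 146.43641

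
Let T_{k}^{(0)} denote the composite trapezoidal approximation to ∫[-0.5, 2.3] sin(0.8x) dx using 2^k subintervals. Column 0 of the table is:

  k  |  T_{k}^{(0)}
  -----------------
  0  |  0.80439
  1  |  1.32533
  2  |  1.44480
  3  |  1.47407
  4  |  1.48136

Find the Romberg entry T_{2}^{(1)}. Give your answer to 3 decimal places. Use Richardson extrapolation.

T_{2}^{(1)} = (4·1.44480 − 1.32533) / 3 = 1.48462

1.485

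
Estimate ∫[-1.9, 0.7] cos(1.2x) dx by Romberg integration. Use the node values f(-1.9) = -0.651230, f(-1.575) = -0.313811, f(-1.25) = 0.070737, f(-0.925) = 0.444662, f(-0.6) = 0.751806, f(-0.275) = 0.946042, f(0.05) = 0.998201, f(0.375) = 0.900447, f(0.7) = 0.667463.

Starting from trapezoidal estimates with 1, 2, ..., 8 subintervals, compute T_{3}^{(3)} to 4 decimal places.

1.2529

T_{0}^{(0)} (trapezoid, 1 panel, h=2.6000): 0.021103
T_{1}^{(0)} (trapezoid, 2 panels, h=1.3000): 0.987899
T_{2}^{(0)} (trapezoid, 4 panels, h=0.6500): 1.188759
T_{3}^{(0)} (trapezoid, 8 panels, h=0.3250): 1.237015
T_{1}^{(1)} = 0.987899 + (0.987899 − 0.021103)/3 = 1.310164
T_{2}^{(1)} = 1.188759 + (1.188759 − 0.987899)/3 = 1.255712
T_{3}^{(1)} = 1.237015 + (1.237015 − 1.188759)/3 = 1.253100
T_{2}^{(2)} = 1.255712 + (1.255712 − 1.310164)/15 = 1.252082
T_{3}^{(2)} = 1.253100 + (1.253100 − 1.255712)/15 = 1.252926
T_{3}^{(3)} = 1.252926 + (1.252926 − 1.252082)/63 = 1.252939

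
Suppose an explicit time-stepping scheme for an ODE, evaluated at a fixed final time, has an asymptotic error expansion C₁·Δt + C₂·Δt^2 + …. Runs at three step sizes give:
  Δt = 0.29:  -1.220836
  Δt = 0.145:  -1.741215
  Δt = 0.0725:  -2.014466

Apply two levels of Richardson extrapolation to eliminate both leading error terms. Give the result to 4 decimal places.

-2.2964

First eliminate the Δt term (factor 2^1 = 2):
  B₁ = (2·(-1.741215) − (-1.220836))/1 = -2.261594
  B₂ = (2·(-2.014466) − (-1.741215))/1 = -2.287717
Then eliminate the Δt^2 term (factor 2^2 = 4):
  (4·(-2.287717) − (-2.261594))/3 = -2.296425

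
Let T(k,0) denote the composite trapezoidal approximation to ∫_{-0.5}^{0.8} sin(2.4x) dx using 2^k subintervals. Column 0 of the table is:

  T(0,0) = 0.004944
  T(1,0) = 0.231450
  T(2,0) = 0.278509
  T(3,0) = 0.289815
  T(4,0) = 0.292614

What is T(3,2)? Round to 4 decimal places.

T(2,1) = (4·0.278509 − 0.231450) / 3 = 0.294195
T(3,1) = (4·0.289815 − 0.278509) / 3 = 0.293584
T(3,2) = (16·0.293584 − 0.294195) / 15 = 0.293543

0.2935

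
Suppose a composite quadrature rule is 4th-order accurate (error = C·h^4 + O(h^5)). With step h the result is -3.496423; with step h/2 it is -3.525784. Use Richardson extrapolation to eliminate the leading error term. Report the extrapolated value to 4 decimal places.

-3.5277

Extrapolated value = (16·A(h/2) − A(h)) / (16 − 1)
= (16·(-3.525784) − (-3.496423)) / 15
= -52.916121 / 15 = -3.527741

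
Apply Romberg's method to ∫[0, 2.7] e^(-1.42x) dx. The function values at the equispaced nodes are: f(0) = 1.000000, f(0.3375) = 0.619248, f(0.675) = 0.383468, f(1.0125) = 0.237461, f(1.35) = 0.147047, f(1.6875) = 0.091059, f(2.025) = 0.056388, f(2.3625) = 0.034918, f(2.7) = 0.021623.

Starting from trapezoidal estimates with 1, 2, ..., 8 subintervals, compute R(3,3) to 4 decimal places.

0.6890

R(0,0) (trapezoid, 1 panel, h=2.7000): 1.379191
R(1,0) (trapezoid, 2 panels, h=1.3500): 0.888109
R(2,0) (trapezoid, 4 panels, h=0.6750): 0.740957
R(3,0) (trapezoid, 8 panels, h=0.3375): 0.702135
R(1,1) = 0.888109 + (0.888109 − 1.379191)/3 = 0.724415
R(2,1) = 0.740957 + (0.740957 − 0.888109)/3 = 0.691906
R(3,1) = 0.702135 + (0.702135 − 0.740957)/3 = 0.689194
R(2,2) = 0.691906 + (0.691906 − 0.724415)/15 = 0.689739
R(3,2) = 0.689194 + (0.689194 − 0.691906)/15 = 0.689013
R(3,3) = 0.689013 + (0.689013 − 0.689739)/63 = 0.689001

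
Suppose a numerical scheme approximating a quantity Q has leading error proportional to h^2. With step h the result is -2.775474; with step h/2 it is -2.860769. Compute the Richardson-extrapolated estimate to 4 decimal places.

-2.8892

The leading error scales as h^2; refining by a factor of 2 reduces it by 2^2 = 4.
Extrapolated value = (4·A(h/2) − A(h)) / (4 − 1)
= (4·(-2.860769) − (-2.775474)) / 3
= -8.667602 / 3 = -2.889201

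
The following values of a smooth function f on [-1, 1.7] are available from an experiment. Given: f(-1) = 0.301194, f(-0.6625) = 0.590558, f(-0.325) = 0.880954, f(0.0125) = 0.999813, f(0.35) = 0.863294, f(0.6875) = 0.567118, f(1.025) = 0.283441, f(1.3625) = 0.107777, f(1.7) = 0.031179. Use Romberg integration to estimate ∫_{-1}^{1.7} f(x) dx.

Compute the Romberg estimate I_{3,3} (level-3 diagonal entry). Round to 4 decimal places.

1.5133

I_{0,0} (trapezoid, 1 panel, h=2.7000): 0.448704
I_{1,0} (trapezoid, 2 panels, h=1.3500): 1.389799
I_{2,0} (trapezoid, 4 panels, h=0.6750): 1.480866
I_{3,0} (trapezoid, 8 panels, h=0.3375): 1.504960
I_{1,1} = 1.389799 + (1.389799 − 0.448704)/3 = 1.703497
I_{2,1} = 1.480866 + (1.480866 − 1.389799)/3 = 1.511222
I_{3,1} = 1.504960 + (1.504960 − 1.480866)/3 = 1.512991
I_{2,2} = 1.511222 + (1.511222 − 1.703497)/15 = 1.498404
I_{3,2} = 1.512991 + (1.512991 − 1.511222)/15 = 1.513109
I_{3,3} = 1.513109 + (1.513109 − 1.498404)/63 = 1.513342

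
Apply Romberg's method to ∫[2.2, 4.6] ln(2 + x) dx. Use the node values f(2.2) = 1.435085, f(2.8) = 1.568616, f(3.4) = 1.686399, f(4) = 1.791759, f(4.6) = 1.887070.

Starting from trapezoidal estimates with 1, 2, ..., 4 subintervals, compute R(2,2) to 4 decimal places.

R(0,0) (trapezoid, 1 panel, h=2.4000): 3.986586
R(1,0) (trapezoid, 2 panels, h=1.2000): 4.016972
R(2,0) (trapezoid, 4 panels, h=0.6000): 4.024711
R(1,1) = 4.016972 + (4.016972 − 3.986586)/3 = 4.027101
R(2,1) = 4.024711 + (4.024711 − 4.016972)/3 = 4.027291
R(2,2) = 4.027291 + (4.027291 − 4.027101)/15 = 4.027304

4.0273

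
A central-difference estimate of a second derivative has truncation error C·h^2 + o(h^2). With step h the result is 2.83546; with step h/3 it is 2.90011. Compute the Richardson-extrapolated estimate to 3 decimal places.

2.908

Extrapolated value = (9·A(h/3) − A(h)) / (9 − 1)
= (9·2.90011 − 2.83546) / 8
= 23.26553 / 8 = 2.90819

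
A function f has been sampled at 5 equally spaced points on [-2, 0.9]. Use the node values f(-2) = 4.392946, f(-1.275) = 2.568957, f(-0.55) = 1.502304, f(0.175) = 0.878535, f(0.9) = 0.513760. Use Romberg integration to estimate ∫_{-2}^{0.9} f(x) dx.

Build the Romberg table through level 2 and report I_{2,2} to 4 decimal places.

I_{0,0} (trapezoid, 1 panel, h=2.9000): 7.114724
I_{1,0} (trapezoid, 2 panels, h=1.4500): 5.735703
I_{2,0} (trapezoid, 4 panels, h=0.7250): 5.367283
I_{1,1} = 5.735703 + (5.735703 − 7.114724)/3 = 5.276029
I_{2,1} = 5.367283 + (5.367283 − 5.735703)/3 = 5.244476
I_{2,2} = 5.244476 + (5.244476 − 5.276029)/15 = 5.242372

5.2424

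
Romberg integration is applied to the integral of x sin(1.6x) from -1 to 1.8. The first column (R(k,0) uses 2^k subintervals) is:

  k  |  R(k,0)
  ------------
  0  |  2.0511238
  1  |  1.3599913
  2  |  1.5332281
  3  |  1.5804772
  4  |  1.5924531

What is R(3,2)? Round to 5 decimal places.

1.59658

Richardson extrapolation on the trapezoidal column (denominator 4−1=3):
R(2,1) = 1.5332281 + (1.5332281 − 1.3599913)/3 = 1.5909737
R(3,1) = 1.5804772 + (1.5804772 − 1.5332281)/3 = 1.5962269
R(3,2) = (16·1.5962269 − 1.5909737) / 15 = 1.5965771
(Column j=1 coincides with Simpson's rule on the same nodes.)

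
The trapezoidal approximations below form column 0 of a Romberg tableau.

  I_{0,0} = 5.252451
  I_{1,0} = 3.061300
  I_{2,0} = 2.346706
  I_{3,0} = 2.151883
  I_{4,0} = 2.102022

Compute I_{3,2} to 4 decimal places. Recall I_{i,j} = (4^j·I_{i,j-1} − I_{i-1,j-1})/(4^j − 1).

I_{2,1} = (4·2.346706 − 3.061300) / 3 = 2.108508
I_{3,1} = 2.151883 + (2.151883 − 2.346706)/3 = 2.086942
I_{3,2} = (16·2.086942 − 2.108508) / 15 = 2.085504
(Column j=1 coincides with Simpson's rule on the same nodes.)

2.0855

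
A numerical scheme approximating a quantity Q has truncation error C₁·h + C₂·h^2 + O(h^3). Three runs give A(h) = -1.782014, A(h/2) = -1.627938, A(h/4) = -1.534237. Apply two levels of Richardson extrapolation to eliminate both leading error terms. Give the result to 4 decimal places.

-1.4294

First eliminate the h term (factor 2^1 = 2):
  B₁ = (2·(-1.627938) − (-1.782014))/1 = -1.473862
  B₂ = (2·(-1.534237) − (-1.627938))/1 = -1.440536
Then eliminate the h^2 term (factor 2^2 = 4):
  (4·(-1.440536) − (-1.473862))/3 = -1.429427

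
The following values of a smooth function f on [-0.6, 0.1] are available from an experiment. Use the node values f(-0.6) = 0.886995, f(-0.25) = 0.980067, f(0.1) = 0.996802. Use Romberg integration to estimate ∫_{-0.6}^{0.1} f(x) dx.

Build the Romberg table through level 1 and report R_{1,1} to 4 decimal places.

0.6771

R_{0,0} (trapezoid, 1 panel, h=0.7000): 0.659329
R_{1,0} (trapezoid, 2 panels, h=0.3500): 0.672688
R_{1,1} = 0.672688 + (0.672688 − 0.659329)/3 = 0.677141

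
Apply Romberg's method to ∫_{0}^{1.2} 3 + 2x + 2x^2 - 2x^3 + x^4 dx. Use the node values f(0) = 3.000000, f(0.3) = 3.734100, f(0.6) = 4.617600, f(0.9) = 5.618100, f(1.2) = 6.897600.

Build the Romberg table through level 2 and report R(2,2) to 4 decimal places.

5.6529

R(0,0) (trapezoid, 1 panel, h=1.2000): 5.938560
R(1,0) (trapezoid, 2 panels, h=0.6000): 5.739840
R(2,0) (trapezoid, 4 panels, h=0.3000): 5.675580
R(1,1) = 5.739840 + (5.739840 − 5.938560)/3 = 5.673600
R(2,1) = 5.675580 + (5.675580 − 5.739840)/3 = 5.654160
R(2,2) = 5.654160 + (5.654160 − 5.673600)/15 = 5.652864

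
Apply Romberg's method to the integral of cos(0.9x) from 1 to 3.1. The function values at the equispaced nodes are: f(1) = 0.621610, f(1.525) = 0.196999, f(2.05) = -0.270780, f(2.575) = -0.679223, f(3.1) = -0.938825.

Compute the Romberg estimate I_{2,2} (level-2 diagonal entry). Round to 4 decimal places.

I_{0,0} (trapezoid, 1 panel, h=2.1000): -0.333076
I_{1,0} (trapezoid, 2 panels, h=1.0500): -0.450857
I_{2,0} (trapezoid, 4 panels, h=0.5250): -0.478596
I_{1,1} = -0.450857 + (-0.450857 − (-0.333076))/3 = -0.490117
I_{2,1} = -0.478596 + (-0.478596 − (-0.450857))/3 = -0.487842
I_{2,2} = -0.487842 + (-0.487842 − (-0.490117))/15 = -0.487690

-0.4877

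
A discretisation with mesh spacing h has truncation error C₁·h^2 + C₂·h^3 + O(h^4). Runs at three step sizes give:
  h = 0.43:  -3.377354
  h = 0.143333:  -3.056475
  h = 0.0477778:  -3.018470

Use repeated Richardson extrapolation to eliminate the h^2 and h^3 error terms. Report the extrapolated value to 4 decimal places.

First eliminate the h^2 term (factor 3^2 = 9):
  B₁ = (9·(-3.056475) − (-3.377354))/8 = -3.016365
  B₂ = (9·(-3.018470) − (-3.056475))/8 = -3.013719
Then eliminate the h^3 term (factor 3^3 = 27):
  (27·(-3.013719) − (-3.016365))/26 = -3.013617

-3.0136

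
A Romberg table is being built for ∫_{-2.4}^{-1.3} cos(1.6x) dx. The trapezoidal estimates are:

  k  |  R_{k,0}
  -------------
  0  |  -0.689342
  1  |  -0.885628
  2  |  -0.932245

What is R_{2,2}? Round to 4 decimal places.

R_{1,1} = -0.885628 + (-0.885628 − (-0.689342))/3 = -0.951057
R_{2,1} = (4·(-0.932245) − (-0.885628)) / 3 = -0.947784
R_{2,2} = -0.947784 + (-0.947784 − (-0.951057))/15 = -0.947566

-0.9476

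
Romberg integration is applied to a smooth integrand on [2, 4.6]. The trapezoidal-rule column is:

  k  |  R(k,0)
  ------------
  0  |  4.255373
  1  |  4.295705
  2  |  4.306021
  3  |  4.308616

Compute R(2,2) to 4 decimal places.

R(1,1) = 4.295705 + (4.295705 − 4.255373)/3 = 4.309149
R(2,1) = 4.306021 + (4.306021 − 4.295705)/3 = 4.309460
R(2,2) = (16·4.309460 − 4.309149) / 15 = 4.309481
(Column j=1 coincides with Simpson's rule on the same nodes.)

4.3095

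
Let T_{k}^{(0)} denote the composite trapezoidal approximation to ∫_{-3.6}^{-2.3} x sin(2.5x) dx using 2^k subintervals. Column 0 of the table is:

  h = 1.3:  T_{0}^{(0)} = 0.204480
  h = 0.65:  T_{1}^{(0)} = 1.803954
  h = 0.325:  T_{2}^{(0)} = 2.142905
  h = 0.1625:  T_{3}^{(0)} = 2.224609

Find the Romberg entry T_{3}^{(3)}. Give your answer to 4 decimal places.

2.2516

T_{1}^{(1)} = (4·1.803954 − 0.204480) / 3 = 2.337112
T_{2}^{(1)} = (4·2.142905 − 1.803954) / 3 = 2.255889
T_{3}^{(1)} = 2.224609 + (2.224609 − 2.142905)/3 = 2.251844
T_{2}^{(2)} = 2.255889 + (2.255889 − 2.337112)/15 = 2.250474
T_{3}^{(2)} = (16·2.251844 − 2.255889) / 15 = 2.251574
T_{3}^{(3)} = 2.251574 + (2.251574 − 2.250474)/63 = 2.251591
(Column j=1 coincides with Simpson's rule on the same nodes.)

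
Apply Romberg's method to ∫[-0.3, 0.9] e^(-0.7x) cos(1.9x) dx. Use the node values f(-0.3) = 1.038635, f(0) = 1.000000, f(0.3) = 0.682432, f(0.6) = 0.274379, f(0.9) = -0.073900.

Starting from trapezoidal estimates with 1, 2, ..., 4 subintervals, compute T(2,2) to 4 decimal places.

T(0,0) (trapezoid, 1 panel, h=1.2000): 0.578841
T(1,0) (trapezoid, 2 panels, h=0.6000): 0.698880
T(2,0) (trapezoid, 4 panels, h=0.3000): 0.731754
T(1,1) = 0.698880 + (0.698880 − 0.578841)/3 = 0.738893
T(2,1) = 0.731754 + (0.731754 − 0.698880)/3 = 0.742712
T(2,2) = 0.742712 + (0.742712 − 0.738893)/15 = 0.742967

0.7430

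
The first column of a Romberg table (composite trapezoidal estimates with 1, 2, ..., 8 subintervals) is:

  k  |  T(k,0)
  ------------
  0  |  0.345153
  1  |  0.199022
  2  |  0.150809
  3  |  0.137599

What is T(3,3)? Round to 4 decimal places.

0.1331

Richardson extrapolation on the trapezoidal column (denominator 4−1=3):
T(1,1) = 0.199022 + (0.199022 − 0.345153)/3 = 0.150312
T(2,1) = 0.150809 + (0.150809 − 0.199022)/3 = 0.134738
T(3,1) = 0.137599 + (0.137599 − 0.150809)/3 = 0.133196
T(2,2) = (16·0.134738 − 0.150312) / 15 = 0.133700
T(3,2) = 0.133196 + (0.133196 − 0.134738)/15 = 0.133093
T(3,3) = 0.133093 + (0.133093 − 0.133700)/63 = 0.133083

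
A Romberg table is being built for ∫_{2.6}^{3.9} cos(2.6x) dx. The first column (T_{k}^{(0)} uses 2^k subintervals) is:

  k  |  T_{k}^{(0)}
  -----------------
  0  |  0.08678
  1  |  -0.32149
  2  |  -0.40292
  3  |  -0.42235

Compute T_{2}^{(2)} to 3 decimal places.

-0.428

Richardson extrapolation on the trapezoidal column (denominator 4−1=3):
T_{1}^{(1)} = (4·(-0.32149) − 0.08678) / 3 = -0.45758
T_{2}^{(1)} = (4·(-0.40292) − (-0.32149)) / 3 = -0.43006
T_{2}^{(2)} = (16·(-0.43006) − (-0.45758)) / 15 = -0.42823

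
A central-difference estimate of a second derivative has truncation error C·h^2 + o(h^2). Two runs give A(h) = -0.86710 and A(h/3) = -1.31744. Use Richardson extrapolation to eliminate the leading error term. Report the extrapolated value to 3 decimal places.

The leading error scales as h^2; refining by a factor of 3 reduces it by 3^2 = 9.
Extrapolated value = (9·A(h/3) − A(h)) / (9 − 1)
= (9·(-1.31744) − (-0.86710)) / 8
= -10.98986 / 8 = -1.37373

-1.374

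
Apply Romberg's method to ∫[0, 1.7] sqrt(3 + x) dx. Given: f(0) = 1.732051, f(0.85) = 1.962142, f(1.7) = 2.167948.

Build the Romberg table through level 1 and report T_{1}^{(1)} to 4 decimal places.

3.3288

T_{0}^{(0)} (trapezoid, 1 panel, h=1.7000): 3.314999
T_{1}^{(0)} (trapezoid, 2 panels, h=0.8500): 3.325320
T_{1}^{(1)} = 3.325320 + (3.325320 − 3.314999)/3 = 3.328760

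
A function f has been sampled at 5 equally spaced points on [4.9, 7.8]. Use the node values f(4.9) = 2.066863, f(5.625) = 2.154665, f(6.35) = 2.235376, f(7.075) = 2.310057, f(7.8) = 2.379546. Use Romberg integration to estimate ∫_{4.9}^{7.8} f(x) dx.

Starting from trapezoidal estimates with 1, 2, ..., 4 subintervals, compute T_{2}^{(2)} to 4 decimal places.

T_{0}^{(0)} (trapezoid, 1 panel, h=2.9000): 6.447293
T_{1}^{(0)} (trapezoid, 2 panels, h=1.4500): 6.464942
T_{2}^{(0)} (trapezoid, 4 panels, h=0.7250): 6.469394
T_{1}^{(1)} = 6.464942 + (6.464942 − 6.447293)/3 = 6.470825
T_{2}^{(1)} = 6.469394 + (6.469394 − 6.464942)/3 = 6.470878
T_{2}^{(2)} = 6.470878 + (6.470878 − 6.470825)/15 = 6.470882

6.4709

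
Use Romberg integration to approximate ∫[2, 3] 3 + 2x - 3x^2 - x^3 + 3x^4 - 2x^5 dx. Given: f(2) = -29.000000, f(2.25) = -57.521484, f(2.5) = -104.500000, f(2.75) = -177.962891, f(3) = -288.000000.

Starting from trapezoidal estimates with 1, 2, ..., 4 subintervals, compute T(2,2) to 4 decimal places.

T(0,0) (trapezoid, 1 panel, h=1.0000): -158.500000
T(1,0) (trapezoid, 2 panels, h=0.5000): -131.500000
T(2,0) (trapezoid, 4 panels, h=0.2500): -124.621094
T(1,1) = -131.500000 + (-131.500000 − (-158.500000))/3 = -122.500000
T(2,1) = -124.621094 + (-124.621094 − (-131.500000))/3 = -122.328125
T(2,2) = -122.328125 + (-122.328125 − (-122.500000))/15 = -122.316667

-122.3167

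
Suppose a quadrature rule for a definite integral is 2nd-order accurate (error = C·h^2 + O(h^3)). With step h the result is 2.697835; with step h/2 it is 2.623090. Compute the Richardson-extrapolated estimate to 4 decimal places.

The leading error scales as h^2; refining by a factor of 2 reduces it by 2^2 = 4.
Extrapolated value = (4·A(h/2) − A(h)) / (4 − 1)
= (4·2.623090 − 2.697835) / 3
= 7.794525 / 3 = 2.598175

2.5982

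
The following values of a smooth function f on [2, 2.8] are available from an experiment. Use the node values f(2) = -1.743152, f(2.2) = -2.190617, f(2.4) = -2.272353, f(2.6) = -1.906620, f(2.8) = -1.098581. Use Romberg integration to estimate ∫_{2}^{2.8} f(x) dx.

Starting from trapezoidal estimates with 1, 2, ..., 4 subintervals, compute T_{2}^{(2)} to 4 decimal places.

-1.5846

T_{0}^{(0)} (trapezoid, 1 panel, h=0.8000): -1.136693
T_{1}^{(0)} (trapezoid, 2 panels, h=0.4000): -1.477288
T_{2}^{(0)} (trapezoid, 4 panels, h=0.2000): -1.558091
T_{1}^{(1)} = -1.477288 + (-1.477288 − (-1.136693))/3 = -1.590820
T_{2}^{(1)} = -1.558091 + (-1.558091 − (-1.477288))/3 = -1.585025
T_{2}^{(2)} = -1.585025 + (-1.585025 − (-1.590820))/15 = -1.584639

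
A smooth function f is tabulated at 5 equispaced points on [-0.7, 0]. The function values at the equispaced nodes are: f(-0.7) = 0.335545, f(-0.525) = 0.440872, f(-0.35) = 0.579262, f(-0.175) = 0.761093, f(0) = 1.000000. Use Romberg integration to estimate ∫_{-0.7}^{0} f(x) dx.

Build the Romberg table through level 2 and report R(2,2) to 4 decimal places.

R(0,0) (trapezoid, 1 panel, h=0.7000): 0.467441
R(1,0) (trapezoid, 2 panels, h=0.3500): 0.436462
R(2,0) (trapezoid, 4 panels, h=0.1750): 0.428575
R(1,1) = 0.436462 + (0.436462 − 0.467441)/3 = 0.426136
R(2,1) = 0.428575 + (0.428575 − 0.436462)/3 = 0.425946
R(2,2) = 0.425946 + (0.425946 − 0.426136)/15 = 0.425933

0.4259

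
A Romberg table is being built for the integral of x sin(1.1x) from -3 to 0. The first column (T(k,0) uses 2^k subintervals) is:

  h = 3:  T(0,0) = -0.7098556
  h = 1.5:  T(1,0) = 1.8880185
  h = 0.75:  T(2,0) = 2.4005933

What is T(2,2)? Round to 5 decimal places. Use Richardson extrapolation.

2.55928

Richardson extrapolation on the trapezoidal column (denominator 4−1=3):
T(1,1) = (4·1.8880185 − (-0.7098556)) / 3 = 2.7539765
T(2,1) = 2.4005933 + (2.4005933 − 1.8880185)/3 = 2.5714516
T(2,2) = 2.5714516 + (2.5714516 − 2.7539765)/15 = 2.5592833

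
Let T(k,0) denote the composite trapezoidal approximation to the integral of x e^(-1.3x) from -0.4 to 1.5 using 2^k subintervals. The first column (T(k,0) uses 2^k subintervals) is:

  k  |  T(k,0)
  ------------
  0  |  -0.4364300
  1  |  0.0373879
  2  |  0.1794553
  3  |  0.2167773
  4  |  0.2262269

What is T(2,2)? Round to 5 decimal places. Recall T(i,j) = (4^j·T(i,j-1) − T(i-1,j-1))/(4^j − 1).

0.22891

T(1,1) = 0.0373879 + (0.0373879 − (-0.4364300))/3 = 0.1953272
T(2,1) = 0.1794553 + (0.1794553 − 0.0373879)/3 = 0.2268111
T(2,2) = (16·0.2268111 − 0.1953272) / 15 = 0.2289100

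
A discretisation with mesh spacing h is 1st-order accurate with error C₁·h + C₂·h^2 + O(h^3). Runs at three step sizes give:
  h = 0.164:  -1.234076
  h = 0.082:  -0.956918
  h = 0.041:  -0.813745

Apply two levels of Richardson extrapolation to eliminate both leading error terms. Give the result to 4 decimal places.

-0.6675

First eliminate the h term (factor 2^1 = 2):
  B₁ = (2·(-0.956918) − (-1.234076))/1 = -0.679760
  B₂ = (2·(-0.813745) − (-0.956918))/1 = -0.670572
Then eliminate the h^2 term (factor 2^2 = 4):
  (4·(-0.670572) − (-0.679760))/3 = -0.667509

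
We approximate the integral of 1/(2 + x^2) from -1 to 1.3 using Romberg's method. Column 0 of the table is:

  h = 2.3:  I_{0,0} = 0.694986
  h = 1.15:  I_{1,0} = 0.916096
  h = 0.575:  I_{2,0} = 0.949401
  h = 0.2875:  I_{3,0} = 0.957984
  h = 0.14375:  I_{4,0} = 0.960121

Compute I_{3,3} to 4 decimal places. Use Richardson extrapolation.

0.9609

Richardson extrapolation on the trapezoidal column (denominator 4−1=3):
I_{1,1} = (4·0.916096 − 0.694986) / 3 = 0.989799
I_{2,1} = 0.949401 + (0.949401 − 0.916096)/3 = 0.960503
I_{3,1} = 0.957984 + (0.957984 − 0.949401)/3 = 0.960845
I_{2,2} = 0.960503 + (0.960503 − 0.989799)/15 = 0.958550
I_{3,2} = (16·0.960845 − 0.960503) / 15 = 0.960868
I_{3,3} = (64·0.960868 − 0.958550) / 63 = 0.960905
(Column j=1 coincides with Simpson's rule on the same nodes.)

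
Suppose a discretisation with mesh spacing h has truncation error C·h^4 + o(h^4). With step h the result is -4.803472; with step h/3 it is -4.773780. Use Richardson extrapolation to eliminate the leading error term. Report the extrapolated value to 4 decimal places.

Extrapolated value = (81·A(h/3) − A(h)) / (81 − 1)
= (81·(-4.773780) − (-4.803472)) / 80
= -381.872708 / 80 = -4.773409

-4.7734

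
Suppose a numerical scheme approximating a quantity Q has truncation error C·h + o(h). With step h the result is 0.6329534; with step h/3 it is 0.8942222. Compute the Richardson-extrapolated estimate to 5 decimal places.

Extrapolated value = (3·A(h/3) − A(h)) / (3 − 1)
= (3·0.8942222 − 0.6329534) / 2
= 2.0497132 / 2 = 1.0248566

1.02486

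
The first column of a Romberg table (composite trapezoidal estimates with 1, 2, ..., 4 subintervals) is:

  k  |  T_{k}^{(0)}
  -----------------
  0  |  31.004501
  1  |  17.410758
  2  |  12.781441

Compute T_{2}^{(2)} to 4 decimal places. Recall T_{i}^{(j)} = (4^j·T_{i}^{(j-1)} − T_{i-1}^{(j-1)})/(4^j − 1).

11.1289

Richardson extrapolation on the trapezoidal column (denominator 4−1=3):
T_{1}^{(1)} = (4·17.410758 − 31.004501) / 3 = 12.879510
T_{2}^{(1)} = 12.781441 + (12.781441 − 17.410758)/3 = 11.238335
T_{2}^{(2)} = (16·11.238335 − 12.879510) / 15 = 11.128923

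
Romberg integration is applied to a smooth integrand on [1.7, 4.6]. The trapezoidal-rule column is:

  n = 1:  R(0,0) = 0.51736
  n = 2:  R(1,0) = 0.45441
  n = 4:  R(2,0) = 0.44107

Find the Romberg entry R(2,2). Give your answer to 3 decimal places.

0.437

Richardson extrapolation on the trapezoidal column (denominator 4−1=3):
R(1,1) = (4·0.45441 − 0.51736) / 3 = 0.43343
R(2,1) = 0.44107 + (0.44107 − 0.45441)/3 = 0.43662
R(2,2) = (16·0.43662 − 0.43343) / 15 = 0.43683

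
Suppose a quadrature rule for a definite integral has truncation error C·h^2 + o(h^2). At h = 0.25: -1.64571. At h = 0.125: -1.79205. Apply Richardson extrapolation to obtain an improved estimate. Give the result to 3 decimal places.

Extrapolated value = (4·A(h/2) − A(h)) / (4 − 1)
= (4·(-1.79205) − (-1.64571)) / 3
= -5.52249 / 3 = -1.84083

-1.841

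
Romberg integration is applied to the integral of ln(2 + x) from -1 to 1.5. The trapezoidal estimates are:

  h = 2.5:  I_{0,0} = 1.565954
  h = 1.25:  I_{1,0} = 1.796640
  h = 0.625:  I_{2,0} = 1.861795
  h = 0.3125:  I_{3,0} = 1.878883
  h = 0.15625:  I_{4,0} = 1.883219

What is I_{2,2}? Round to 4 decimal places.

1.8842

Richardson extrapolation on the trapezoidal column (denominator 4−1=3):
I_{1,1} = 1.796640 + (1.796640 − 1.565954)/3 = 1.873535
I_{2,1} = 1.861795 + (1.861795 − 1.796640)/3 = 1.883513
I_{2,2} = (16·1.883513 − 1.873535) / 15 = 1.884178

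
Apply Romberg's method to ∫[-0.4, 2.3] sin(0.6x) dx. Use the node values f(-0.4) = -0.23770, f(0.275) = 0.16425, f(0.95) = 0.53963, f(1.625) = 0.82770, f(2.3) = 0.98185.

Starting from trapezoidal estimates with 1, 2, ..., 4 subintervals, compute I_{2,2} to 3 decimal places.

I_{0,0} (trapezoid, 1 panel, h=2.7000): 1.00460
I_{1,0} (trapezoid, 2 panels, h=1.3500): 1.23080
I_{2,0} (trapezoid, 4 panels, h=0.6750): 1.28497
I_{1,1} = 1.23080 + (1.23080 − 1.00460)/3 = 1.30620
I_{2,1} = 1.28497 + (1.28497 − 1.23080)/3 = 1.30303
I_{2,2} = 1.30303 + (1.30303 − 1.30620)/15 = 1.30282

1.303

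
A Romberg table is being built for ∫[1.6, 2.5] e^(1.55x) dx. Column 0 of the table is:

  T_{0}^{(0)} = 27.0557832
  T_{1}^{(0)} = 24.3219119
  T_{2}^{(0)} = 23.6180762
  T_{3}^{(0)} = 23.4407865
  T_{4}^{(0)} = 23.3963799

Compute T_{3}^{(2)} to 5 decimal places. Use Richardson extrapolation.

T_{2}^{(1)} = (4·23.6180762 − 24.3219119) / 3 = 23.3834643
T_{3}^{(1)} = (4·23.4407865 − 23.6180762) / 3 = 23.3816899
T_{3}^{(2)} = 23.3816899 + (23.3816899 − 23.3834643)/15 = 23.3815716

23.38157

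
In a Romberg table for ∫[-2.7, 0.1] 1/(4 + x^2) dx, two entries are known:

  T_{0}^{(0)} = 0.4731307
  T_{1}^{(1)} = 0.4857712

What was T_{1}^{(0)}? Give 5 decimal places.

0.48261

From T_{1}^{(1)} = (4·T_{1}^{(0)} − T_{0}^{(0)})/3, solve for T_{1}^{(0)}:
4·T_{1}^{(0)} = 3·0.4857712 + 0.4731307 = 1.9304443
T_{1}^{(0)} = 0.4826111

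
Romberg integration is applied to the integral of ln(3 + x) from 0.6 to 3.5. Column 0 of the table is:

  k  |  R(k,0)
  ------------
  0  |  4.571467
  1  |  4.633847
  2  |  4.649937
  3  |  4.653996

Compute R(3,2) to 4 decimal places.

4.6554

Richardson extrapolation on the trapezoidal column (denominator 4−1=3):
R(2,1) = (4·4.649937 − 4.633847) / 3 = 4.655300
R(3,1) = 4.653996 + (4.653996 − 4.649937)/3 = 4.655349
R(3,2) = 4.655349 + (4.655349 − 4.655300)/15 = 4.655352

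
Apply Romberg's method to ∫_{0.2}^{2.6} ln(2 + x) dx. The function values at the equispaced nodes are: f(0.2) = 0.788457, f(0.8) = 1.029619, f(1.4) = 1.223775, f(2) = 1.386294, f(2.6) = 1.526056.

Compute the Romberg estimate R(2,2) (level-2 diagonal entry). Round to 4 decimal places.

2.8852

R(0,0) (trapezoid, 1 panel, h=2.4000): 2.777416
R(1,0) (trapezoid, 2 panels, h=1.2000): 2.857238
R(2,0) (trapezoid, 4 panels, h=0.6000): 2.878167
R(1,1) = 2.857238 + (2.857238 − 2.777416)/3 = 2.883845
R(2,1) = 2.878167 + (2.878167 − 2.857238)/3 = 2.885143
R(2,2) = 2.885143 + (2.885143 − 2.883845)/15 = 2.885230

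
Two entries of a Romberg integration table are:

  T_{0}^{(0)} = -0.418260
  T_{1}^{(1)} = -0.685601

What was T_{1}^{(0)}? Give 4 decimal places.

From T_{1}^{(1)} = (4·T_{1}^{(0)} − T_{0}^{(0)})/3, solve for T_{1}^{(0)}:
4·T_{1}^{(0)} = 3·(-0.685601) + (-0.418260) = -2.475063
T_{1}^{(0)} = -0.618766

-0.6188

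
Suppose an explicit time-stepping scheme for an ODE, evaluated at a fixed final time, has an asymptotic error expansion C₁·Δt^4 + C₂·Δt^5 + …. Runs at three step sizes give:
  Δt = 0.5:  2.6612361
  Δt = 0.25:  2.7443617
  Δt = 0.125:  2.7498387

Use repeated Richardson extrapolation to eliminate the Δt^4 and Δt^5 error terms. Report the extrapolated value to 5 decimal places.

First eliminate the Δt^4 term (factor 2^4 = 16):
  B₁ = (16·2.7443617 − 2.6612361)/15 = 2.7499034
  B₂ = (16·2.7498387 − 2.7443617)/15 = 2.7502038
Then eliminate the Δt^5 term (factor 2^5 = 32):
  (32·2.7502038 − 2.7499034)/31 = 2.7502135

2.75021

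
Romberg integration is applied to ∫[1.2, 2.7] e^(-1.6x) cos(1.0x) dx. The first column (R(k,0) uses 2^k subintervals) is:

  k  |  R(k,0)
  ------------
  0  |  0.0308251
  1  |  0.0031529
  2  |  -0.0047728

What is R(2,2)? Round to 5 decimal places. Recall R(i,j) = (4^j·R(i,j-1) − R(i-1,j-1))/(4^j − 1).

-0.00750

Richardson extrapolation on the trapezoidal column (denominator 4−1=3):
R(1,1) = (4·0.0031529 − 0.0308251) / 3 = -0.0060712
R(2,1) = -0.0047728 + (-0.0047728 − 0.0031529)/3 = -0.0074147
R(2,2) = (16·(-0.0074147) − (-0.0060712)) / 15 = -0.0075043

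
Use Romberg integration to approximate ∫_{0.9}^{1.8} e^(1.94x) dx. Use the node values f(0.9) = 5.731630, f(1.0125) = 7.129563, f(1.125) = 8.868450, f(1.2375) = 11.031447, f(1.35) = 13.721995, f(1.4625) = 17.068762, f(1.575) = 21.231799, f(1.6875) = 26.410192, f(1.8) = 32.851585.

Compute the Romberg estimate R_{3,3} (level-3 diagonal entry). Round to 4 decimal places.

R_{0,0} (trapezoid, 1 panel, h=0.9000): 17.362447
R_{1,0} (trapezoid, 2 panels, h=0.4500): 14.856121
R_{2,0} (trapezoid, 4 panels, h=0.2250): 14.200617
R_{3,0} (trapezoid, 8 panels, h=0.1125): 14.034804
R_{1,1} = 14.856121 + (14.856121 − 17.362447)/3 = 14.020679
R_{2,1} = 14.200617 + (14.200617 − 14.856121)/3 = 13.982116
R_{3,1} = 14.034804 + (14.034804 − 14.200617)/3 = 13.979533
R_{2,2} = 13.982116 + (13.982116 − 14.020679)/15 = 13.979545
R_{3,2} = 13.979533 + (13.979533 − 13.982116)/15 = 13.979361
R_{3,3} = 13.979361 + (13.979361 − 13.979545)/63 = 13.979358

13.9794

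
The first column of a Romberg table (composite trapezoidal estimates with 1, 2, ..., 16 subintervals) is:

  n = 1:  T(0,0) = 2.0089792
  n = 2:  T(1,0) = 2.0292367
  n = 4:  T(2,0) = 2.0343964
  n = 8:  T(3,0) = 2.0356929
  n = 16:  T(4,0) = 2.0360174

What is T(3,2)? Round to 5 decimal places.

Richardson extrapolation on the trapezoidal column (denominator 4−1=3):
T(2,1) = 2.0343964 + (2.0343964 − 2.0292367)/3 = 2.0361163
T(3,1) = 2.0356929 + (2.0356929 − 2.0343964)/3 = 2.0361251
T(3,2) = 2.0361251 + (2.0361251 − 2.0361163)/15 = 2.0361257

2.03613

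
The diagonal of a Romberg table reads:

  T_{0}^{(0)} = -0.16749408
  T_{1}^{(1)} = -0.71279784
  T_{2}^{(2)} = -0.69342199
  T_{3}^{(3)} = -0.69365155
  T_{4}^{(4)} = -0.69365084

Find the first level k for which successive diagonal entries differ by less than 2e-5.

k = 4

|T_{1}^{(1)} − T_{0}^{(0)}| = 0.54530376 ≥ 2e-5
|T_{2}^{(2)} − T_{1}^{(1)}| = 0.01937585 ≥ 2e-5
|T_{3}^{(3)} − T_{2}^{(2)}| = 0.00022956 ≥ 2e-5
|T_{4}^{(4)} − T_{3}^{(3)}| = 0.00000071 < 2e-5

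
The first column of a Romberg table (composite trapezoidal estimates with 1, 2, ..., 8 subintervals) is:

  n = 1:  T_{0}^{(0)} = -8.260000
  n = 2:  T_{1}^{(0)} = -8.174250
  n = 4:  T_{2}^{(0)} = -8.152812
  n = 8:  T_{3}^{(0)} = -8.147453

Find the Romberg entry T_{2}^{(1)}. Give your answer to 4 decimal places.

-8.1457

Richardson extrapolation on the trapezoidal column (denominator 4−1=3):
T_{2}^{(1)} = -8.152812 + (-8.152812 − (-8.174250))/3 = -8.145666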